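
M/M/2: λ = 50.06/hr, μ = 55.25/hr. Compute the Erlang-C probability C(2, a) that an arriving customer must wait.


a = λ/μ = 0.9061; ρ = a/2 = 0.4530
P₀ = 0.376432 (from M/M/c formula)
C(c,a) = [a^c/(c!(1−ρ))]·P₀ = [0.82095/(2·0.5470)]·0.376432
= 0.75046·0.376432 = 0.282496

Final: 0.282496


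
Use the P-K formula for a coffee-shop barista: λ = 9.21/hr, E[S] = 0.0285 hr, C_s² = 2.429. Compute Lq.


ρ = λ·E[S] = 9.21·0.0285 = 0.2625
Lq = ρ²(1+C_s²)/(2(1−ρ)) = 0.06890·(1+2.429)/(2·0.7375)
= 0.06890·3.4290/1.4750 = 0.16017

Final: 0.16017


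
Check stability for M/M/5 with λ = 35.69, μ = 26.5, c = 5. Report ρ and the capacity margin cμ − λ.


Total capacity cμ = 5·26.5 = 132.50/hr
ρ = λ/(cμ) = 35.69/132.50 = 0.2694
Stable ⇔ ρ < 1: YES
Spare capacity = cμ − λ = 132.50 − 35.69 = 96.81/hr

Final: ρ = 0.2694; stable; margin = 96.81/hr


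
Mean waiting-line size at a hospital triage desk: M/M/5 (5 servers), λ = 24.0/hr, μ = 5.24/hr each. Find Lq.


a = λ/μ = 4.5802; ρ = a/5 = 0.9160
P₀ = 0.003993
Lq = P₀·a^c·ρ / (c!·(1−ρ)²) = 0.003993·2015.57876·0.9160/(120·0.007051)
= 8.71295

Final: 8.71295


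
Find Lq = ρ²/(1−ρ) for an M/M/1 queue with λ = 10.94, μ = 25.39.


ρ = 10.94/25.39 = 0.4309
Lq = ρ²/(1−ρ) = 0.1857/0.5691 = 0.3262

Final: 0.3262


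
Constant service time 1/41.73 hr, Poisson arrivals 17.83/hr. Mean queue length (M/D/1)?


ρ = 17.83/41.73 = 0.4273
M/D/1: Lq = ρ²/(2(1−ρ)) = 0.1826/(2·0.5727) = 0.15938

Final: 0.15938


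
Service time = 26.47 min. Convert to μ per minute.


μ = 1/(service time) in consistent units.
1 minute = 1 min, so μ = 1/26.47 = 0.03778 per minute

Final: 0.03778 /min


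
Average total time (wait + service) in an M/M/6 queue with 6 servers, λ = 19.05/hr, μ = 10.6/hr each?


a = 1.7972; ρ = 0.2995; P₀ = 0.165640
Lq = P₀·a^c·ρ/(c!(1−ρ)²) = 0.004732
Wq = Lq/λ = 0.004732/19.05 = 0.0002484 hr
W = Wq + 1/μ = 0.0002484 + 0.09434 = 0.09459 hr

Final: 0.09459 hr


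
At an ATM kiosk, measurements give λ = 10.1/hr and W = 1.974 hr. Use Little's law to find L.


L = λW = 10.1·1.974 = 19.9374

Final: 19.9374


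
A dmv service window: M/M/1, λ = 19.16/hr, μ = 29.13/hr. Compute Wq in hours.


ρ = 19.16/29.13 = 0.6577
Wq = ρ/(μ−λ) = 0.6577/(29.13 − 19.16) = 0.6577/9.97 = 0.06597 hr

Final: 0.06597 hr


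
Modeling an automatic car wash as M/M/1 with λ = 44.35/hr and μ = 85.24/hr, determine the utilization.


ρ = λ/μ = 44.35/85.24 = 0.5203

Final: 0.5203


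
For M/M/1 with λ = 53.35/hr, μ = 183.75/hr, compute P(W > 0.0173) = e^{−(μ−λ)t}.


W ~ Exponential(μ−λ) for M/M/1.
μ − λ = 183.75 − 53.35 = 130.4000
P(W > t) = e^{−(μ−λ)t} = e^{−2.2559} = 0.104777

Final: 0.104777


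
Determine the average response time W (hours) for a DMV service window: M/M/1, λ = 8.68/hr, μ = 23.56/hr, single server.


W = 1/(μ−λ) = 1/(23.56 − 8.68) = 1/14.88 = 0.06720 hr

Final: 0.06720 hr


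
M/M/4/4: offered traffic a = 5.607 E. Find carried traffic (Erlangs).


B(4,5.607) = 0.443356 (Erlang-B)
Carried load = a(1 − B) = 5.607·(1 − 0.443356) = 5.607·0.556644 = 3.1211 E

Final: 3.1211 Erlangs


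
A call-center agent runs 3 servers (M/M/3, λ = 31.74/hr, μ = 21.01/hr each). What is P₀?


a = λ/μ = 31.74/21.01 = 1.5107; ρ = a/c = 0.5036
Σ_{k=0}^{2} a^k/k! (terms k=0..2) = 1.00000 + 1.51071 + 1.14112 = 3.65183
Tail: a^3/(3!(1−ρ)) = 3.44780/(6·0.4964) = 1.15753
P₀ = 1/(3.65183 + 1.15753) = 1/4.80936 = 0.207928

Final: 0.207928


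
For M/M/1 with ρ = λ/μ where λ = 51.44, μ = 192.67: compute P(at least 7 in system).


ρ = 51.44/192.67 = 0.2670
P(N ≥ n) = ρ^n = 0.2670^7 = 0.00009670

Final: 0.00009670


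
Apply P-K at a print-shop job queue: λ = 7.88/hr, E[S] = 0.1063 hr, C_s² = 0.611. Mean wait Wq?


ρ = λ·E[S] = 7.88·0.1063 = 0.8376
E[S²] = E[S]²(1+C_s²) = 0.1063²·(1+0.611) = 0.018204
Wq = λ·E[S²]/(2(1−ρ)) = 7.88·0.018204/(2·0.1624) = 0.44176 hr

Final: 0.44176 hr


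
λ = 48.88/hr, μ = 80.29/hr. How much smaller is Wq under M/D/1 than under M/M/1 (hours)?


ρ = 48.88/80.29 = 0.6088
Wq(M/M/1) = ρ/(μ−λ) = 0.6088/31.41 = 0.01938 hr
Wq(M/D/1) = ρ/(2(μ−λ)) = 0.009691 hr
Savings = 0.01938 − 0.009691 = 0.009691 hr

Final: 0.009691 hr


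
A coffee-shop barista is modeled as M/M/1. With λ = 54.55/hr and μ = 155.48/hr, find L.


ρ = λ/μ = 54.55/155.48 = 0.3508
L = ρ/(1−ρ) = 0.3508/(1 − 0.3508) = 0.3508/0.6492 = 0.5405

Final: 0.5405


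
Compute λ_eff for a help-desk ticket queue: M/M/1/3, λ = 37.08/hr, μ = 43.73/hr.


ρ = 0.8479; P_K = (1−ρ)ρ^3/(1−ρ^4) = 0.191921
λ_eff = λ(1 − P_K) = 37.08·(1 − 0.191921) = 37.08·0.808079 = 29.9636 /hr

Final: 29.9636 /hr


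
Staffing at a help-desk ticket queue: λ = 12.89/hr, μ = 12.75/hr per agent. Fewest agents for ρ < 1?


Stability requires cμ > λ ⇔ c > λ/μ.
λ/μ = 12.89/12.75 = 1.0110
Minimum integer c = ⌊1.0110⌋ + 1 = 2
Check: 2·12.75 = 25.50 > 12.89, while 1·12.75 = 12.75 ≤ 12.89

Final: 2 servers


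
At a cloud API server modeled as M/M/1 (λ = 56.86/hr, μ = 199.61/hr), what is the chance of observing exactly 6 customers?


ρ = 56.86/199.61 = 0.2849
P_n = (1−ρ)·ρ^n = (1 − 0.2849)·0.2849^6 = 0.7151·0.0005343 = 0.0003821

Final: 0.0003821


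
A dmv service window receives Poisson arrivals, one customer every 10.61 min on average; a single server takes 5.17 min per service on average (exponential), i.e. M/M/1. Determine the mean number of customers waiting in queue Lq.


λ = 60/10.61 = 5.6550 /hr
μ = 60/5.17 = 11.6054 /hr
ρ = λ/μ = 5.6550/11.6054 = 0.4873
Lq = ρ²/(1−ρ) = 0.2374/0.5127 = 0.4631

Final: 0.4631


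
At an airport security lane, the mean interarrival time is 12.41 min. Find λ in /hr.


λ = 1/(interarrival time) in consistent units.
1 hour = 60 min, so λ = 60/12.41 = 4.8348 per hour

Final: 4.8348 /hr


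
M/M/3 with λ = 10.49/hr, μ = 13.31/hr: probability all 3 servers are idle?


a = λ/μ = 10.49/13.31 = 0.7881; ρ = a/c = 0.2627
Σ_{k=0}^{2} a^k/k! (terms k=0..2) = 1.00000 + 0.78813 + 0.31057 = 2.09870
Tail: a^3/(3!(1−ρ)) = 0.48954/(6·0.7373) = 0.11066
P₀ = 1/(2.09870 + 0.11066) = 1/2.20937 = 0.452619

Final: 0.452619


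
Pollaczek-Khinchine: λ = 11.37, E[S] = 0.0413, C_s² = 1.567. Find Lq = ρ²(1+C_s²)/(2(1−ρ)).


ρ = λ·E[S] = 11.37·0.0413 = 0.4696
Lq = ρ²(1+C_s²)/(2(1−ρ)) = 0.2205·(1+1.567)/(2·0.5304)
= 0.2205·2.5670/1.0608 = 0.53358

Final: 0.53358


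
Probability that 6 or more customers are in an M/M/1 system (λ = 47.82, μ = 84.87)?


ρ = 47.82/84.87 = 0.5634
P(N ≥ n) = ρ^n = 0.5634^6 = 0.031999

Final: 0.031999


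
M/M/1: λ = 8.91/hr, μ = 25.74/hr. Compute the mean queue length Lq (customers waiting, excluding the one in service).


ρ = 8.91/25.74 = 0.3462
Lq = ρ²/(1−ρ) = 0.1198/0.6538 = 0.1833

Final: 0.1833


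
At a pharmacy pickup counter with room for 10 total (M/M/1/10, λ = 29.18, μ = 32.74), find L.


ρ = 29.18/32.74 = 0.8913
L = ρ[1 − (K+1)ρ^K + Kρ^(K+1)] / [(1−ρ)(1−ρ^(K+1))]
Numerator: 0.8913·(1 − 11·0.316276 + 10·0.281886) = 0.302869
Denominator: (0.1087)·(0.718114) = 0.078085
L = 0.302869/0.078085 = 3.8787

Final: 3.8787


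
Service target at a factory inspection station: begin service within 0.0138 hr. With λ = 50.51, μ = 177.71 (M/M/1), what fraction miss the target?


ρ = 50.51/177.71 = 0.2842
P(Wq > t) = ρ·e^{−(μ−λ)t} = 0.2842·e^{−1.7554}
= 0.2842·0.172845 = 0.049127

Final: 0.049127


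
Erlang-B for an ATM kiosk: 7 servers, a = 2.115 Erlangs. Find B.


B(c,a) = (a^c/c!) / Σ_{k=0}^{c} a^k/k!
a^7/7! = 0.037561
Σ terms (k=0..7): 1.00000 + 2.11500 + 2.23661 + 1.57681 + 0.83374 + 0.35267 + 0.12432 + 0.03756 = 8.276713
B = 0.037561/8.276713 = 0.004538

Final: 0.004538


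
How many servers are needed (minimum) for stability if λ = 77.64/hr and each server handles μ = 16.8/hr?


Stability requires cμ > λ ⇔ c > λ/μ.
λ/μ = 77.64/16.8 = 4.6214
Minimum integer c = ⌊4.6214⌋ + 1 = 5
Check: 5·16.8 = 84.00 > 77.64, while 4·16.8 = 67.20 ≤ 77.64

Final: 5 servers


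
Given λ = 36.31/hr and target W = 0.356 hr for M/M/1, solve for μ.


W = 1/(μ−λ) ⇒ μ − λ = 1/W = 1/0.356 = 2.8090
μ = λ + 1/W = 36.31 + 2.8090 = 39.1190 per hr

Final: 39.1190 /hr


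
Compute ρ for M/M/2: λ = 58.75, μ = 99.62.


ρ = λ/(cμ) = 58.75/(2·99.62) = 58.75/199.24 = 0.2949

Final: 0.2949


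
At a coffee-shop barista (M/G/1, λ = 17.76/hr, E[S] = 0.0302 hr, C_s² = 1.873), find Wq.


ρ = λ·E[S] = 17.76·0.0302 = 0.5364
E[S²] = E[S]²(1+C_s²) = 0.0302²·(1+1.873) = 0.002620
Wq = λ·E[S²]/(2(1−ρ)) = 17.76·0.002620/(2·0.4636) = 0.05019 hr

Final: 0.05019 hr


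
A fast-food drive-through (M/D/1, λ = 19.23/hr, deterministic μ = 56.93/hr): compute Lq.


ρ = 19.23/56.93 = 0.3378
M/D/1: Lq = ρ²/(2(1−ρ)) = 0.1141/(2·0.6622) = 0.08615

Final: 0.08615


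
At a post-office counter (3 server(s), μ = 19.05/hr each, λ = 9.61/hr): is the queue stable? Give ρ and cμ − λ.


Total capacity cμ = 3·19.05 = 57.15/hr
ρ = λ/(cμ) = 9.61/57.15 = 0.1682
Stable ⇔ ρ < 1: YES
Spare capacity = cμ − λ = 57.15 − 9.61 = 47.54/hr

Final: ρ = 0.1682; stable; margin = 47.54/hr


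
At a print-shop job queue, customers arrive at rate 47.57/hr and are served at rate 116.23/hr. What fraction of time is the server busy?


ρ = λ/μ = 47.57/116.23 = 0.4093

Final: 0.4093


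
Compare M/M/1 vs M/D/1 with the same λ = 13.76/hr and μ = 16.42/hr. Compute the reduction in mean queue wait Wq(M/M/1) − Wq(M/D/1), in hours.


ρ = 13.76/16.42 = 0.8380
Wq(M/M/1) = ρ/(μ−λ) = 0.8380/2.66 = 0.31504 hr
Wq(M/D/1) = ρ/(2(μ−λ)) = 0.15752 hr
Savings = 0.31504 − 0.15752 = 0.15752 hr

Final: 0.15752 hr


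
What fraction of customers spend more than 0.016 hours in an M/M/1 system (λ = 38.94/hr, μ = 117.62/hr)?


W ~ Exponential(μ−λ) for M/M/1.
μ − λ = 117.62 − 38.94 = 78.6800
P(W > t) = e^{−(μ−λ)t} = e^{−1.2589} = 0.283972

Final: 0.283972


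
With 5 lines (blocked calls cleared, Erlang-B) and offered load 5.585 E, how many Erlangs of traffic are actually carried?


B(5,5.585) = 0.330439 (Erlang-B)
Carried load = a(1 − B) = 5.585·(1 − 0.330439) = 5.585·0.669561 = 3.7395 E

Final: 3.7395 Erlangs


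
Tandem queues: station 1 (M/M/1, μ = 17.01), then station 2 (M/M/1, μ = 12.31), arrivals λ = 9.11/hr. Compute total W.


Each node sees arrival rate λ = 9.11/hr (tandem ⇒ throughput preserved).
W₁ = 1/(μ₁−λ) = 1/(17.01−9.11) = 0.12658 hr
W₂ = 1/(μ₂−λ) = 1/(12.31−9.11) = 0.31250 hr
W_total = W₁ + W₂ = 0.12658 + 0.31250 = 0.43908 hr

Final: 0.43908 hr


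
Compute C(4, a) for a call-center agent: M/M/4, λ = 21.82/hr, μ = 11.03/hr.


a = λ/μ = 1.9782; ρ = a/4 = 0.4946
P₀ = 0.133551 (from M/M/c formula)
C(c,a) = [a^c/(c!(1−ρ))]·P₀ = [15.31500/(24·0.5054)]·0.133551
= 1.26251·0.133551 = 0.168610

Final: 0.168610


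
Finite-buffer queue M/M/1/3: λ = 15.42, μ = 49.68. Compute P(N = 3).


ρ = λ/μ = 15.42/49.68 = 0.3104
P_K = (1−ρ)ρ^K/(1−ρ^(K+1)) = (0.6896·0.029903)/(1 − 0.009281)
= 0.020621/0.990719 = 0.020814

Final: 0.020814


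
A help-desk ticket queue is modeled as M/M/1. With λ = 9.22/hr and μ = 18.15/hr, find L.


ρ = λ/μ = 9.22/18.15 = 0.5080
L = ρ/(1−ρ) = 0.5080/(1 − 0.5080) = 0.5080/0.4920 = 1.0325

Final: 1.0325


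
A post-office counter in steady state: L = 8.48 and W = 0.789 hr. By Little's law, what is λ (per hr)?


λ = L/W = 8.48/0.789 = 10.7478 /hr

Final: 10.7478 /hr


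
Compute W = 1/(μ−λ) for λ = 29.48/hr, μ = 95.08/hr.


W = 1/(μ−λ) = 1/(95.08 − 29.48) = 1/65.60 = 0.01524 hr

Final: 0.01524 hr


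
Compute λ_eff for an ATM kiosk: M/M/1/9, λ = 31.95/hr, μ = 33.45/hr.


ρ = 0.9552; P_K = (1−ρ)ρ^9/(1−ρ^10) = 0.080644
λ_eff = λ(1 − P_K) = 31.95·(1 − 0.080644) = 31.95·0.919356 = 29.3734 /hr

Final: 29.3734 /hr


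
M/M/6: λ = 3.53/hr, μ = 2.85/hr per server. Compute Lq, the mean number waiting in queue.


a = λ/μ = 1.2386; ρ = a/6 = 0.2064
P₀ = 0.289769
Lq = P₀·a^c·ρ / (c!·(1−ρ)²) = 0.289769·3.61060·0.2064/(720·0.62975)
= 0.0004763

Final: 0.0004763


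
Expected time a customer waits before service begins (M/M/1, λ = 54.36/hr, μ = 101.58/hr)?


ρ = 54.36/101.58 = 0.5351
Wq = ρ/(μ−λ) = 0.5351/(101.58 − 54.36) = 0.5351/47.22 = 0.01133 hr

Final: 0.01133 hr


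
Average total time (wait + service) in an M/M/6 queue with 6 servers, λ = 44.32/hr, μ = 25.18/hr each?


a = 1.7601; ρ = 0.2934; P₀ = 0.171907
Lq = P₀·a^c·ρ/(c!(1−ρ)²) = 0.004171
Wq = Lq/λ = 0.004171/44.32 = 0.00009411 hr
W = Wq + 1/μ = 0.00009411 + 0.03971 = 0.03981 hr

Final: 0.03981 hr


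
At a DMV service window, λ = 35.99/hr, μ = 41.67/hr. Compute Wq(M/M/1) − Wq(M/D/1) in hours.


ρ = 35.99/41.67 = 0.8637
Wq(M/M/1) = ρ/(μ−λ) = 0.8637/5.68 = 0.15206 hr
Wq(M/D/1) = ρ/(2(μ−λ)) = 0.07603 hr
Savings = 0.15206 − 0.07603 = 0.07603 hr

Final: 0.07603 hr


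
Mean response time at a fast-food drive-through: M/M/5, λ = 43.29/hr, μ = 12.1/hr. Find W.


a = 3.5777; ρ = 0.7155; P₀ = 0.023470
Lq = P₀·a^c·ρ/(c!(1−ρ)²) = 1.01373
Wq = Lq/λ = 1.01373/43.29 = 0.02342 hr
W = Wq + 1/μ = 0.02342 + 0.08264 = 0.10606 hr

Final: 0.10606 hr


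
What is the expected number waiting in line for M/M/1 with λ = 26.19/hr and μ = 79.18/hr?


ρ = 26.19/79.18 = 0.3308
Lq = ρ²/(1−ρ) = 0.1094/0.6692 = 0.1635

Final: 0.1635


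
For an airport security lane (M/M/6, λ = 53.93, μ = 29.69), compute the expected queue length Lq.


a = λ/μ = 1.8164; ρ = a/6 = 0.3027
P₀ = 0.162471
Lq = P₀·a^c·ρ / (c!·(1−ρ)²) = 0.162471·35.91876·0.3027/(720·0.48617)
= 0.005047

Final: 0.005047


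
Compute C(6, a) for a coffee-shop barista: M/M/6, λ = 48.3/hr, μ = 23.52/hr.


a = λ/μ = 2.0536; ρ = a/6 = 0.3423
P₀ = 0.128053 (from M/M/c formula)
C(c,a) = [a^c/(c!(1−ρ))]·P₀ = [74.99959/(720·0.6577)]·0.128053
= 0.15837·0.128053 = 0.020280

Final: 0.020280


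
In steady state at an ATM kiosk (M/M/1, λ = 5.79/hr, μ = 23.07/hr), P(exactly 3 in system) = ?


ρ = 5.79/23.07 = 0.2510
P_n = (1−ρ)·ρ^n = (1 − 0.2510)·0.2510^3 = 0.7490·0.015809 = 0.011841

Final: 0.011841


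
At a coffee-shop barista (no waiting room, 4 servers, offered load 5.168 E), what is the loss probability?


B(c,a) = (a^c/c!) / Σ_{k=0}^{c} a^k/k!
a^4/4! = 29.722051
Σ terms (k=0..4): 1.00000 + 5.16800 + 13.35411 + 23.00468 + 29.72205 = 72.248847
B = 29.722051/72.248847 = 0.411384

Final: 0.411384


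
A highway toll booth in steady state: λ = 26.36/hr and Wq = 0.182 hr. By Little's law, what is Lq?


Lq = λWq = 26.36·0.182 = 4.7975

Final: 4.7975


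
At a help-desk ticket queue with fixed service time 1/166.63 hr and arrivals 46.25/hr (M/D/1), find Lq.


ρ = 46.25/166.63 = 0.2776
M/D/1: Lq = ρ²/(2(1−ρ)) = 0.07704/(2·0.7224) = 0.05332

Final: 0.05332


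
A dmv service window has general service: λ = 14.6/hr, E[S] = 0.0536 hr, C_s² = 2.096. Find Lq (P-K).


ρ = λ·E[S] = 14.6·0.0536 = 0.7826
Lq = ρ²(1+C_s²)/(2(1−ρ)) = 0.6124·(1+2.096)/(2·0.2174)
= 0.6124·3.0960/0.4349 = 4.35980

Final: 4.35980


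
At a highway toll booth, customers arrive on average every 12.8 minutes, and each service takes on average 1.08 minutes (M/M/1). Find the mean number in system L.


λ = 60/12.8 = 4.6875 /hr
μ = 60/1.08 = 55.5556 /hr
ρ = λ/μ = 4.6875/55.5556 = 0.08438
L = ρ/(1−ρ) = 0.08438/0.9156 = 0.09215

Final: 0.09215


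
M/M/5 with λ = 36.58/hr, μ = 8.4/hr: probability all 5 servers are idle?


a = λ/μ = 36.58/8.4 = 4.3548; ρ = a/c = 0.8710
Σ_{k=0}^{4} a^k/k! (terms k=0..4) = 1.00000 + 4.35476 + 9.48198 + 13.76392 + 14.98464 = 43.58530
Tail: a^5/(5!(1−ρ)) = 1566.10932/(120·0.1290) = 101.13252
P₀ = 1/(43.58530 + 101.13252) = 1/144.71782 = 0.006910

Final: 0.006910


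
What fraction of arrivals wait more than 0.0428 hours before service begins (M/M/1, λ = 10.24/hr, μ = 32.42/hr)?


ρ = 10.24/32.42 = 0.3159
P(Wq > t) = ρ·e^{−(μ−λ)t} = 0.3159·e^{−0.9493}
= 0.3159·0.387010 = 0.122239

Final: 0.122239


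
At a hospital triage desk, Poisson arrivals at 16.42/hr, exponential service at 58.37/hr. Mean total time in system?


W = 1/(μ−λ) = 1/(58.37 − 16.42) = 1/41.95 = 0.02384 hr

Final: 0.02384 hr


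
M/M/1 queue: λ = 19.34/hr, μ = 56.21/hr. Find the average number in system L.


ρ = λ/μ = 19.34/56.21 = 0.3441
L = ρ/(1−ρ) = 0.3441/(1 − 0.3441) = 0.3441/0.6559 = 0.5245

Final: 0.5245


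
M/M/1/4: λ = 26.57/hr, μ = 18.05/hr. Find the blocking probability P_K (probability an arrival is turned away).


ρ = λ/μ = 26.57/18.05 = 1.4720
P_K = (1−ρ)ρ^K/(1−ρ^(K+1)) = (-0.4720·4.695236)/(1 − 6.911491)
= -2.216255/-5.911491 = 0.374906

Final: 0.374906


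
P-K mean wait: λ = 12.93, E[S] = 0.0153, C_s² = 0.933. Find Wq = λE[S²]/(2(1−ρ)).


ρ = λ·E[S] = 12.93·0.0153 = 0.1978
E[S²] = E[S]²(1+C_s²) = 0.0153²·(1+0.933) = 0.0004525
Wq = λ·E[S²]/(2(1−ρ)) = 12.93·0.0004525/(2·0.8022) = 0.003647 hr

Final: 0.003647 hr


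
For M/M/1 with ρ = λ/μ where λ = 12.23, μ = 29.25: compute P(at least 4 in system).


ρ = 12.23/29.25 = 0.4181
P(N ≥ n) = ρ^n = 0.4181^4 = 0.030563

Final: 0.030563


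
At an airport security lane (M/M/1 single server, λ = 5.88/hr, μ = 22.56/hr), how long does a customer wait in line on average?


ρ = 5.88/22.56 = 0.2606
Wq = ρ/(μ−λ) = 0.2606/(22.56 − 5.88) = 0.2606/16.68 = 0.01563 hr

Final: 0.01563 hr


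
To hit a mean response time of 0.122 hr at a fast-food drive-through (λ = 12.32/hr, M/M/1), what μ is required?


W = 1/(μ−λ) ⇒ μ − λ = 1/W = 1/0.122 = 8.1967
μ = λ + 1/W = 12.32 + 8.1967 = 20.5167 per hr

Final: 20.5167 /hr


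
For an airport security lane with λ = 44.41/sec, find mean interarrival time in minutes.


Mean interarrival time = 1/λ = 1/44.41 second = 0.02252 second
In minutes: 0.02252 × 0.0166667 = 0.0003753 min

Final: 0.0003753 min


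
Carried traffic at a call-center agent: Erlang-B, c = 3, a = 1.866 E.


B(3,1.866) = 0.190319 (Erlang-B)
Carried load = a(1 − B) = 1.866·(1 − 0.190319) = 1.866·0.809681 = 1.5109 E

Final: 1.5109 Erlangs


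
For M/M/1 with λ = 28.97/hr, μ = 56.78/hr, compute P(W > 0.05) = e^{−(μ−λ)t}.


W ~ Exponential(μ−λ) for M/M/1.
μ − λ = 56.78 − 28.97 = 27.8100
P(W > t) = e^{−(μ−λ)t} = e^{−1.3905} = 0.248951

Final: 0.248951


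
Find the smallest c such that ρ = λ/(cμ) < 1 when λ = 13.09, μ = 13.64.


Stability requires cμ > λ ⇔ c > λ/μ.
λ/μ = 13.09/13.64 = 0.9597
Minimum integer c = ⌊0.9597⌋ + 1 = 1
Check: 1·13.64 = 13.64 > 13.09, while 0·13.64 = 0.00 ≤ 13.09

Final: 1 servers


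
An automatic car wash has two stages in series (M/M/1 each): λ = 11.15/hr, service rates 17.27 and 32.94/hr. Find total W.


Each node sees arrival rate λ = 11.15/hr (tandem ⇒ throughput preserved).
W₁ = 1/(μ₁−λ) = 1/(17.27−11.15) = 0.16340 hr
W₂ = 1/(μ₂−λ) = 1/(32.94−11.15) = 0.04589 hr
W_total = W₁ + W₂ = 0.16340 + 0.04589 = 0.20929 hr

Final: 0.20929 hr


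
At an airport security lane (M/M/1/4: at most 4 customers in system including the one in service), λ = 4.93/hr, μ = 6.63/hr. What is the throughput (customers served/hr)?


ρ = 0.7436; P_K = (1−ρ)ρ^4/(1−ρ^5) = 0.101456
λ_eff = λ(1 − P_K) = 4.93·(1 − 0.101456) = 4.93·0.898544 = 4.4298 /hr

Final: 4.4298 /hr


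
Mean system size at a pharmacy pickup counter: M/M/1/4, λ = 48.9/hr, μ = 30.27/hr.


ρ = 48.9/30.27 = 1.6155
L = ρ[1 − (K+1)ρ^K + Kρ^(K+1)] / [(1−ρ)(1−ρ^(K+1))]
Numerator: 1.6155·(1 − 5·6.810606 + 4·11.002267) = 17.699053
Denominator: (-0.6155)·(-10.002267) = 6.156004
L = 17.699053/6.156004 = 2.8751

Final: 2.8751


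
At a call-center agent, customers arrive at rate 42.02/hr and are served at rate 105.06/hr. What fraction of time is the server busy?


ρ = λ/μ = 42.02/105.06 = 0.4000

Final: 0.4000


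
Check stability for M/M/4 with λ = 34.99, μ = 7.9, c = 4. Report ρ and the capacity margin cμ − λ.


Total capacity cμ = 4·7.9 = 31.60/hr
ρ = λ/(cμ) = 34.99/31.60 = 1.1073
Stable ⇔ ρ < 1: NO
Spare capacity = cμ − λ = 31.60 − 34.99 = -3.39/hr

Final: ρ = 1.1073; unstable; margin = -3.39/hr


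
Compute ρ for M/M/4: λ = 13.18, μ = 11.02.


ρ = λ/(cμ) = 13.18/(4·11.02) = 13.18/44.08 = 0.2990

Final: 0.2990


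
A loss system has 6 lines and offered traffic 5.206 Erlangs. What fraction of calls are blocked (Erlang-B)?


B(c,a) = (a^c/c!) / Σ_{k=0}^{c} a^k/k!
a^6/6! = 27.649831
Σ terms (k=0..6): 1.00000 + 5.20600 + 13.55122 + 23.51588 + 30.60592 + 31.86688 + 27.64983 = 133.395730
B = 27.649831/133.395730 = 0.207277

Final: 0.207277


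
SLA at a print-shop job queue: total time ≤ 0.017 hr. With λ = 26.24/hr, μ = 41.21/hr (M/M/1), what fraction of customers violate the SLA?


W ~ Exponential(μ−λ) for M/M/1.
μ − λ = 41.21 − 26.24 = 14.9700
P(W > t) = e^{−(μ−λ)t} = e^{−0.2545} = 0.775312

Final: 0.775312


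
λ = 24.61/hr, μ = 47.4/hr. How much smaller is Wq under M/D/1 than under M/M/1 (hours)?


ρ = 24.61/47.4 = 0.5192
Wq(M/M/1) = ρ/(μ−λ) = 0.5192/22.79 = 0.02278 hr
Wq(M/D/1) = ρ/(2(μ−λ)) = 0.01139 hr
Savings = 0.02278 − 0.01139 = 0.01139 hr

Final: 0.01139 hr


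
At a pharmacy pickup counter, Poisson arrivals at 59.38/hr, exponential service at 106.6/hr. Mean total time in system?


W = 1/(μ−λ) = 1/(106.6 − 59.38) = 1/47.22 = 0.02118 hr

Final: 0.02118 hr


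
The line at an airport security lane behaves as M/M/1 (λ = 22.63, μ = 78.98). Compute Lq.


ρ = 22.63/78.98 = 0.2865
Lq = ρ²/(1−ρ) = 0.08210/0.7135 = 0.1151

Final: 0.1151


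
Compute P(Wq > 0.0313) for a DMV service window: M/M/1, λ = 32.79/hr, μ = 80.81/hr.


ρ = 32.79/80.81 = 0.4058
P(Wq > t) = ρ·e^{−(μ−λ)t} = 0.4058·e^{−1.5030}
= 0.4058·0.222456 = 0.090265

Final: 0.090265


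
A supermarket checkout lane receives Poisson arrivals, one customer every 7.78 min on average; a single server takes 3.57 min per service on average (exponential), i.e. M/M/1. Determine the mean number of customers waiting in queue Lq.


λ = 60/7.78 = 7.7121 /hr
μ = 60/3.57 = 16.8067 /hr
ρ = λ/μ = 7.7121/16.8067 = 0.4589
Lq = ρ²/(1−ρ) = 0.2106/0.5411 = 0.3891

Final: 0.3891


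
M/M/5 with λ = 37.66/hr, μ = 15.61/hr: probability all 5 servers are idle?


a = λ/μ = 37.66/15.61 = 2.4126; ρ = a/c = 0.4825
Σ_{k=0}^{4} a^k/k! (terms k=0..4) = 1.00000 + 2.41256 + 2.91021 + 2.34035 + 1.41156 = 10.07468
Tail: a^5/(5!(1−ρ)) = 81.73105/(120·0.5175) = 1.31615
P₀ = 1/(10.07468 + 1.31615) = 1/11.39083 = 0.087790

Final: 0.087790


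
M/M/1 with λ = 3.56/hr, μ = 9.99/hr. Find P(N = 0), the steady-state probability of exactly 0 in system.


ρ = 3.56/9.99 = 0.3564
P_n = (1−ρ)·ρ^n = (1 − 0.3564)·0.3564^0 = 0.6436·1.000000 = 0.643644

Final: 0.643644


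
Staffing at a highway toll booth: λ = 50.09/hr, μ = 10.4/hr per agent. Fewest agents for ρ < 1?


Stability requires cμ > λ ⇔ c > λ/μ.
λ/μ = 50.09/10.4 = 4.8163
Minimum integer c = ⌊4.8163⌋ + 1 = 5
Check: 5·10.4 = 52.00 > 50.09, while 4·10.4 = 41.60 ≤ 50.09

Final: 5 servers


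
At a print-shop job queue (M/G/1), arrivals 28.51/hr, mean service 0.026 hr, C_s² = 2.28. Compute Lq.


ρ = λ·E[S] = 28.51·0.026 = 0.7413
Lq = ρ²(1+C_s²)/(2(1−ρ)) = 0.5495·(1+2.28)/(2·0.2587)
= 0.5495·3.2800/0.5175 = 3.48274

Final: 3.48274


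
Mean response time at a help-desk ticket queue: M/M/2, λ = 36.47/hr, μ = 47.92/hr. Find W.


a = 0.7611; ρ = 0.3805; P₀ = 0.448719
Lq = P₀·a^c·ρ/(c!(1−ρ)²) = 0.12886
Wq = Lq/λ = 0.12886/36.47 = 0.003533 hr
W = Wq + 1/μ = 0.003533 + 0.02087 = 0.02440 hr

Final: 0.02440 hr


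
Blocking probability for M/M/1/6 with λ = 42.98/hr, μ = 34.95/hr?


ρ = λ/μ = 42.98/34.95 = 1.2298
P_K = (1−ρ)ρ^K/(1−ρ^(K+1)) = (-0.2298·3.458720)/(1 − 4.253384)
= -0.794664/-3.253384 = 0.244258

Final: 0.244258


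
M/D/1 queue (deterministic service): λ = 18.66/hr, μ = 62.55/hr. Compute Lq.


ρ = 18.66/62.55 = 0.2983
M/D/1: Lq = ρ²/(2(1−ρ)) = 0.08900/(2·0.7017) = 0.06342

Final: 0.06342


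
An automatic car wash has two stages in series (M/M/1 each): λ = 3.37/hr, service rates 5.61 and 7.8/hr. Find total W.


Each node sees arrival rate λ = 3.37/hr (tandem ⇒ throughput preserved).
W₁ = 1/(μ₁−λ) = 1/(5.61−3.37) = 0.44643 hr
W₂ = 1/(μ₂−λ) = 1/(7.8−3.37) = 0.22573 hr
W_total = W₁ + W₂ = 0.44643 + 0.22573 = 0.67216 hr

Final: 0.67216 hr


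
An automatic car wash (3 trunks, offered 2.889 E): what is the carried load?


B(3,2.889) = 0.332653 (Erlang-B)
Carried load = a(1 − B) = 2.889·(1 − 0.332653) = 2.889·0.667347 = 1.9280 E

Final: 1.9280 Erlangs


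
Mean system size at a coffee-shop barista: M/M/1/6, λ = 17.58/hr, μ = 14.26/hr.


ρ = 17.58/14.26 = 1.2328
L = ρ[1 − (K+1)ρ^K + Kρ^(K+1)] / [(1−ρ)(1−ρ^(K+1))]
Numerator: 1.2328·(1 − 7·3.510719 + 6·4.328081) = 2.950697
Denominator: (-0.2328)·(-3.328081) = 0.774841
L = 2.950697/0.774841 = 3.8081

Final: 3.8081


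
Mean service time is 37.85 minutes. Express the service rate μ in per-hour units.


μ = 1/(service time) in consistent units.
1 hour = 60 min, so μ = 60/37.85 = 1.5852 per hour

Final: 1.5852 /hr


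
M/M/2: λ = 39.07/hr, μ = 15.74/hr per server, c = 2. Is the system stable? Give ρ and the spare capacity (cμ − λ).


Total capacity cμ = 2·15.74 = 31.48/hr
ρ = λ/(cμ) = 39.07/31.48 = 1.2411
Stable ⇔ ρ < 1: NO
Spare capacity = cμ − λ = 31.48 − 39.07 = -7.59/hr

Final: ρ = 1.2411; unstable; margin = -7.59/hr


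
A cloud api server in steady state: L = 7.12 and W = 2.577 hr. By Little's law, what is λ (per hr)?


λ = L/W = 7.12/2.577 = 2.7629 /hr

Final: 2.7629 /hr


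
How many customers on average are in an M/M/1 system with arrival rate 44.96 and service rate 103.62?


ρ = λ/μ = 44.96/103.62 = 0.4339
L = ρ/(1−ρ) = 0.4339/(1 − 0.4339) = 0.4339/0.5661 = 0.7665

Final: 0.7665


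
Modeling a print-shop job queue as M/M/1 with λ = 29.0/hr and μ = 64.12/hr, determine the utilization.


ρ = λ/μ = 29.0/64.12 = 0.4523

Final: 0.4523


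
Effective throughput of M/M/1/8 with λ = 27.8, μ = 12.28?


ρ = 2.2638; P_K = (1−ρ)ρ^8/(1−ρ^9) = 0.558631
λ_eff = λ(1 − P_K) = 27.8·(1 − 0.558631) = 27.8·0.441369 = 12.2701 /hr

Final: 12.2701 /hr


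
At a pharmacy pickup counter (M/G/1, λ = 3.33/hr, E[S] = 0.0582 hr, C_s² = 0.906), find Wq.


ρ = λ·E[S] = 3.33·0.0582 = 0.1938
E[S²] = E[S]²(1+C_s²) = 0.0582²·(1+0.906) = 0.006456
Wq = λ·E[S²]/(2(1−ρ)) = 3.33·0.006456/(2·0.8062) = 0.01333 hr

Final: 0.01333 hr


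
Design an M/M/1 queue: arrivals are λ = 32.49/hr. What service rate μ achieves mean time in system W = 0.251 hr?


W = 1/(μ−λ) ⇒ μ − λ = 1/W = 1/0.251 = 3.9841
μ = λ + 1/W = 32.49 + 3.9841 = 36.4741 per hr

Final: 36.4741 /hr


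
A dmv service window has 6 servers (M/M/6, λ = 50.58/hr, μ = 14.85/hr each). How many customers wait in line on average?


a = λ/μ = 3.4061; ρ = a/6 = 0.5677
P₀ = 0.032014
Lq = P₀·a^c·ρ / (c!·(1−ρ)²) = 0.032014·1561.40019·0.5677/(720·0.18690)
= 0.21086

Final: 0.21086


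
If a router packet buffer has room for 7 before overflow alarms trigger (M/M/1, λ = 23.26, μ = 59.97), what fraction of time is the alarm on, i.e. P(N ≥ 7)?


ρ = 23.26/59.97 = 0.3879
P(N ≥ n) = ρ^n = 0.3879^7 = 0.001320

Final: 0.001320


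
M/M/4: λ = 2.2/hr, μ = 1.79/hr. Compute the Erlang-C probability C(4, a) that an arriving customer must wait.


a = λ/μ = 1.2291; ρ = a/4 = 0.3073
P₀ = 0.291460 (from M/M/c formula)
C(c,a) = [a^c/(c!(1−ρ))]·P₀ = [2.28181/(24·0.6927)]·0.291460
= 0.13725·0.291460 = 0.040002

Final: 0.040002


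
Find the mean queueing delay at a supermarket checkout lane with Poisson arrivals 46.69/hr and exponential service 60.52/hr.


ρ = 46.69/60.52 = 0.7715
Wq = ρ/(μ−λ) = 0.7715/(60.52 − 46.69) = 0.7715/13.83 = 0.05578 hr

Final: 0.05578 hr


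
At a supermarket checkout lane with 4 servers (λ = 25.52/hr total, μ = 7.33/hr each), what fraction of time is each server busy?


ρ = λ/(cμ) = 25.52/(4·7.33) = 25.52/29.32 = 0.8704

Final: 0.8704


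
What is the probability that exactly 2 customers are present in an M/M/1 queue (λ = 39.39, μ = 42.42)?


ρ = 39.39/42.42 = 0.9286
P_n = (1−ρ)·ρ^n = (1 − 0.9286)·0.9286^2 = 0.07143·0.862245 = 0.061589

Final: 0.061589


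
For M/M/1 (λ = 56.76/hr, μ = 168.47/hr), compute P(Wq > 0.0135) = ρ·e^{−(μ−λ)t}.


ρ = 56.76/168.47 = 0.3369
P(Wq > t) = ρ·e^{−(μ−λ)t} = 0.3369·e^{−1.5081}
= 0.3369·0.221333 = 0.074570

Final: 0.074570


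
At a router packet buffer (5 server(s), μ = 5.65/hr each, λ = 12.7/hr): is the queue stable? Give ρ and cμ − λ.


Total capacity cμ = 5·5.65 = 28.25/hr
ρ = λ/(cμ) = 12.7/28.25 = 0.4496
Stable ⇔ ρ < 1: YES
Spare capacity = cμ − λ = 28.25 − 12.7 = 15.55/hr

Final: ρ = 0.4496; stable; margin = 15.55/hr


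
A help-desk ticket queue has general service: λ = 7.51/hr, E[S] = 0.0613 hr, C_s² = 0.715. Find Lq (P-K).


ρ = λ·E[S] = 7.51·0.0613 = 0.4604
Lq = ρ²(1+C_s²)/(2(1−ρ)) = 0.2119·(1+0.715)/(2·0.5396)
= 0.2119·1.7150/1.0793 = 0.33677

Final: 0.33677


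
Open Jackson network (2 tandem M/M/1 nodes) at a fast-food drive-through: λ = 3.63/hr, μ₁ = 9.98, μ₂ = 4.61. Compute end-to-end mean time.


Each node sees arrival rate λ = 3.63/hr (tandem ⇒ throughput preserved).
W₁ = 1/(μ₁−λ) = 1/(9.98−3.63) = 0.15748 hr
W₂ = 1/(μ₂−λ) = 1/(4.61−3.63) = 1.02041 hr
W_total = W₁ + W₂ = 0.15748 + 1.02041 = 1.17789 hr

Final: 1.17789 hr


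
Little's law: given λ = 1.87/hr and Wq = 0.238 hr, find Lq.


Lq = λWq = 1.87·0.238 = 0.4451

Final: 0.4451


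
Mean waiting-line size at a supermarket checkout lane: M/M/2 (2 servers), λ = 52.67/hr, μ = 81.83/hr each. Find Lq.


a = λ/μ = 0.6437; ρ = a/2 = 0.3218
P₀ = 0.513059
Lq = P₀·a^c·ρ / (c!·(1−ρ)²) = 0.513059·0.41429·0.3218/(2·0.45992)
= 0.07437

Final: 0.07437


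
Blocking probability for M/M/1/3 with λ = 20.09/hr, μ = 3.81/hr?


ρ = λ/μ = 20.09/3.81 = 5.2730
P_K = (1−ρ)ρ^K/(1−ρ^(K+1)) = (-4.2730·146.610435)/(1 − 773.071823)
= -626.461388/-772.071823 = 0.811403

Final: 0.811403


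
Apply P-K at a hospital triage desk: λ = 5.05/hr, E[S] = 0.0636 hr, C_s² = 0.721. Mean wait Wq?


ρ = λ·E[S] = 5.05·0.0636 = 0.3212
E[S²] = E[S]²(1+C_s²) = 0.0636²·(1+0.721) = 0.006961
Wq = λ·E[S²]/(2(1−ρ)) = 5.05·0.006961/(2·0.6788) = 0.02589 hr

Final: 0.02589 hr


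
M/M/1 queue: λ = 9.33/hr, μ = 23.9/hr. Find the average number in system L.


ρ = λ/μ = 9.33/23.9 = 0.3904
L = ρ/(1−ρ) = 0.3904/(1 − 0.3904) = 0.3904/0.6096 = 0.6404

Final: 0.6404


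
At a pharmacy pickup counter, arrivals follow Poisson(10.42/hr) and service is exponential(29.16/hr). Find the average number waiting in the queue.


ρ = 10.42/29.16 = 0.3573
Lq = ρ²/(1−ρ) = 0.1277/0.6427 = 0.1987

Final: 0.1987


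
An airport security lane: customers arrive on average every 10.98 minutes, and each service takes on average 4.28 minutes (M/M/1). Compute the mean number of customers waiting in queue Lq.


λ = 60/10.98 = 5.4645 /hr
μ = 60/4.28 = 14.0187 /hr
ρ = λ/μ = 5.4645/14.0187 = 0.3898
Lq = ρ²/(1−ρ) = 0.1519/0.6102 = 0.2490

Final: 0.2490


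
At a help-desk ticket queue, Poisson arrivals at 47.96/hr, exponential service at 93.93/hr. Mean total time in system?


W = 1/(μ−λ) = 1/(93.93 − 47.96) = 1/45.97 = 0.02175 hr

Final: 0.02175 hr


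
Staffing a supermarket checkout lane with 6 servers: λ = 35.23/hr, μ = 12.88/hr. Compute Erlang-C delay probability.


a = λ/μ = 2.7352; ρ = a/6 = 0.4559
P₀ = 0.064252 (from M/M/c formula)
C(c,a) = [a^c/(c!(1−ρ))]·P₀ = [418.77494/(720·0.5441)]·0.064252
= 1.06893·0.064252 = 0.068681

Final: 0.068681


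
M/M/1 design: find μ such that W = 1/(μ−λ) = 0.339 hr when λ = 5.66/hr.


W = 1/(μ−λ) ⇒ μ − λ = 1/W = 1/0.339 = 2.9499
μ = λ + 1/W = 5.66 + 2.9499 = 8.6099 per hr

Final: 8.6099 /hr


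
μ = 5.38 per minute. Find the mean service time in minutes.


Mean service time = 1/μ = 1/5.38 minute = 0.18587 minute
In minutes: 0.18587 × 1 = 0.1859 min

Final: 0.1859 min


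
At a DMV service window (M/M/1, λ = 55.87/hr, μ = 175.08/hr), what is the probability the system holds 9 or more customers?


ρ = 55.87/175.08 = 0.3191
P(N ≥ n) = ρ^n = 0.3191^9 = 0.00003431

Final: 0.00003431


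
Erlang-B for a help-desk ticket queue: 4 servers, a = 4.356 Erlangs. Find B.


B(c,a) = (a^c/c!) / Σ_{k=0}^{c} a^k/k!
a^4/4! = 15.001692
Σ terms (k=0..4): 1.00000 + 4.35600 + 9.48737 + 13.77566 + 15.00169 = 43.620718
B = 15.001692/43.620718 = 0.343912

Final: 0.343912


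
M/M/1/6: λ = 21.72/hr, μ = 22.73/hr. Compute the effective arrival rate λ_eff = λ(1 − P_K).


ρ = 0.9556; P_K = (1−ρ)ρ^6/(1−ρ^7) = 0.124134
λ_eff = λ(1 − P_K) = 21.72·(1 − 0.124134) = 21.72·0.875866 = 19.0238 /hr

Final: 19.0238 /hr


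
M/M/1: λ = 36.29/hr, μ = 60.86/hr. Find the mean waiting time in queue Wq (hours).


ρ = 36.29/60.86 = 0.5963
Wq = ρ/(μ−λ) = 0.5963/(60.86 − 36.29) = 0.5963/24.57 = 0.02427 hr

Final: 0.02427 hr


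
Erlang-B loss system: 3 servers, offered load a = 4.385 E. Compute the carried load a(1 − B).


B(3,4.385) = 0.483710 (Erlang-B)
Carried load = a(1 − B) = 4.385·(1 − 0.483710) = 4.385·0.516290 = 2.2639 E

Final: 2.2639 Erlangs


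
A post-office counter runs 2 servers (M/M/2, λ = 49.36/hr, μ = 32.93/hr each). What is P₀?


a = λ/μ = 49.36/32.93 = 1.4989; ρ = a/c = 0.7495
Σ_{k=0}^{1} a^k/k! (terms k=0..1) = 1.00000 + 1.49894 = 2.49894
Tail: a^2/(2!(1−ρ)) = 2.24681/(2·0.2505) = 4.48409
P₀ = 1/(2.49894 + 4.48409) = 1/6.98303 = 0.143204

Final: 0.143204


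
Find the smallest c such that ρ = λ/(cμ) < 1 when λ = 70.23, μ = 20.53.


Stability requires cμ > λ ⇔ c > λ/μ.
λ/μ = 70.23/20.53 = 3.4208
Minimum integer c = ⌊3.4208⌋ + 1 = 4
Check: 4·20.53 = 82.12 > 70.23, while 3·20.53 = 61.59 ≤ 70.23

Final: 4 servers


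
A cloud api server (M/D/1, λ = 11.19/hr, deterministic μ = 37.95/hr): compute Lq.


ρ = 11.19/37.95 = 0.2949
M/D/1: Lq = ρ²/(2(1−ρ)) = 0.08694/(2·0.7051) = 0.06165

Final: 0.06165


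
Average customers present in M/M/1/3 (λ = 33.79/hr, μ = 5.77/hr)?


ρ = 33.79/5.77 = 5.8562
L = ρ[1 − (K+1)ρ^K + Kρ^(K+1)] / [(1−ρ)(1−ρ^(K+1))]
Numerator: 5.8562·(1 − 4·200.833953 + 3·1176.114257) = 15963.912506
Denominator: (-4.8562)·(-1175.114257) = 5706.534051
L = 15963.912506/5706.534051 = 2.7975

Final: 2.7975


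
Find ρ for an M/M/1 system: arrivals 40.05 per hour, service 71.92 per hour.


ρ = λ/μ = 40.05/71.92 = 0.5569

Final: 0.5569


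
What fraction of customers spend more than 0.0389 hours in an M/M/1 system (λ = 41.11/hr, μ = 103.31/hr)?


W ~ Exponential(μ−λ) for M/M/1.
μ − λ = 103.31 − 41.11 = 62.2000
P(W > t) = e^{−(μ−λ)t} = e^{−2.4196} = 0.088959

Final: 0.088959


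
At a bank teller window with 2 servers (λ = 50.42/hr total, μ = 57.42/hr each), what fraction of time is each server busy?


ρ = λ/(cμ) = 50.42/(2·57.42) = 50.42/114.84 = 0.4390

Final: 0.4390


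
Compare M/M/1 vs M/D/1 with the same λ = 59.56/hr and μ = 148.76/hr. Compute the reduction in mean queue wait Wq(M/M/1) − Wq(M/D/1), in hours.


ρ = 59.56/148.76 = 0.4004
Wq(M/M/1) = ρ/(μ−λ) = 0.4004/89.20 = 0.004489 hr
Wq(M/D/1) = ρ/(2(μ−λ)) = 0.002244 hr
Savings = 0.004489 − 0.002244 = 0.002244 hr

Final: 0.002244 hr


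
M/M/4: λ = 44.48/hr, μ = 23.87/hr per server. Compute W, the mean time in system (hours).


a = 1.8634; ρ = 0.4659; P₀ = 0.151090
Lq = P₀·a^c·ρ/(c!(1−ρ)²) = 0.12394
Wq = Lq/λ = 0.12394/44.48 = 0.002786 hr
W = Wq + 1/μ = 0.002786 + 0.04189 = 0.04468 hr

Final: 0.04468 hr


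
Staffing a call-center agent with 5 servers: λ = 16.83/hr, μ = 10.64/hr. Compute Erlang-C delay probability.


a = λ/μ = 1.5818; ρ = a/5 = 0.3164
P₀ = 0.205175 (from M/M/c formula)
C(c,a) = [a^c/(c!(1−ρ))]·P₀ = [9.90176/(120·0.6836)]·0.205175
= 0.12070·0.205175 = 0.024764

Final: 0.024764


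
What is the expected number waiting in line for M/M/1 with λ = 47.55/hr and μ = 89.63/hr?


ρ = 47.55/89.63 = 0.5305
Lq = ρ²/(1−ρ) = 0.2814/0.4695 = 0.5995

Final: 0.5995


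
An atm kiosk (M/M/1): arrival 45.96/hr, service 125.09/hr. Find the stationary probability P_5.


ρ = 45.96/125.09 = 0.3674
P_n = (1−ρ)·ρ^n = (1 − 0.3674)·0.3674^5 = 0.6326·0.006696 = 0.004236

Final: 0.004236


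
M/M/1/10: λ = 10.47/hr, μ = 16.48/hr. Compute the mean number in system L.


ρ = 10.47/16.48 = 0.6353
L = ρ[1 − (K+1)ρ^K + Kρ^(K+1)] / [(1−ρ)(1−ρ^(K+1))]
Numerator: 0.6353·(1 − 11·0.010713 + 10·0.006806) = 0.603690
Denominator: (0.3647)·(0.993194) = 0.362202
L = 0.603690/0.362202 = 1.6667

Final: 1.6667


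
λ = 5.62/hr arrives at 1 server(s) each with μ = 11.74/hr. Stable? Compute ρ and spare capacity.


Total capacity cμ = 1·11.74 = 11.74/hr
ρ = λ/(cμ) = 5.62/11.74 = 0.4787
Stable ⇔ ρ < 1: YES
Spare capacity = cμ − λ = 11.74 − 5.62 = 6.12/hr

Final: ρ = 0.4787; stable; margin = 6.12/hr


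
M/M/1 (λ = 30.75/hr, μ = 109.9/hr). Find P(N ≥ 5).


ρ = 30.75/109.9 = 0.2798
P(N ≥ n) = ρ^n = 0.2798^5 = 0.001715

Final: 0.001715


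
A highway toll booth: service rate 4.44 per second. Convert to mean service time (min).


Mean service time = 1/μ = 1/4.44 second = 0.22523 second
In minutes: 0.22523 × 0.0166667 = 0.003754 min

Final: 0.003754 min


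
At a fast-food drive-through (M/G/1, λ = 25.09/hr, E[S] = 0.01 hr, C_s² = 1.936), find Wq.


ρ = λ·E[S] = 25.09·0.01 = 0.2509
E[S²] = E[S]²(1+C_s²) = 0.01²·(1+1.936) = 0.0002936
Wq = λ·E[S²]/(2(1−ρ)) = 25.09·0.0002936/(2·0.7491) = 0.004917 hr

Final: 0.004917 hr


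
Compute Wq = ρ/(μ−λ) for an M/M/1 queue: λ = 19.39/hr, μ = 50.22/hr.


ρ = 19.39/50.22 = 0.3861
Wq = ρ/(μ−λ) = 0.3861/(50.22 − 19.39) = 0.3861/30.83 = 0.01252 hr

Final: 0.01252 hr


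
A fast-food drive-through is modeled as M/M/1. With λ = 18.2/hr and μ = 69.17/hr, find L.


ρ = λ/μ = 18.2/69.17 = 0.2631
L = ρ/(1−ρ) = 0.2631/(1 − 0.2631) = 0.2631/0.7369 = 0.3571

Final: 0.3571


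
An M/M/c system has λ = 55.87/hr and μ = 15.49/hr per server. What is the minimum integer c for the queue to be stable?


Stability requires cμ > λ ⇔ c > λ/μ.
λ/μ = 55.87/15.49 = 3.6068
Minimum integer c = ⌊3.6068⌋ + 1 = 4
Check: 4·15.49 = 61.96 > 55.87, while 3·15.49 = 46.47 ≤ 55.87

Final: 4 servers


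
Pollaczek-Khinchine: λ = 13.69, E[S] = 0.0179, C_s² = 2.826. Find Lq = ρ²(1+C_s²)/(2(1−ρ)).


ρ = λ·E[S] = 13.69·0.0179 = 0.2451
Lq = ρ²(1+C_s²)/(2(1−ρ)) = 0.06005·(1+2.826)/(2·0.7549)
= 0.06005·3.8260/1.5099 = 0.15216

Final: 0.15216
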